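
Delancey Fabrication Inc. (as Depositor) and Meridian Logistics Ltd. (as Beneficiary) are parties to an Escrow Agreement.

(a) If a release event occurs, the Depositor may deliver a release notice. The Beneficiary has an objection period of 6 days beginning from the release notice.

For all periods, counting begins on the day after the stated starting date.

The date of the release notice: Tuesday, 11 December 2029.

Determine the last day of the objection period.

17 December 2029

Adding 6 calendar days to 11 December 2029 gives 17 December 2029, which is the last day of the objection period.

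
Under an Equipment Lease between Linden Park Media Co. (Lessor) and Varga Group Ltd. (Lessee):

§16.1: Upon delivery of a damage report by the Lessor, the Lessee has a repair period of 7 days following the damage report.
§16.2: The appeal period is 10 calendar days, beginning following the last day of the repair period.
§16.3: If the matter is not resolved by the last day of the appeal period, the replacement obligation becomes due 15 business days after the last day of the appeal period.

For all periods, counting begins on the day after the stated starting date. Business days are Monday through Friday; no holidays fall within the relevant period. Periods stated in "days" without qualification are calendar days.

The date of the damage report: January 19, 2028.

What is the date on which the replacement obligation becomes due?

The last day of the repair period: 7 calendar days after January 19, 2028 is January 26, 2028.
The last day of the appeal period: January 26, 2028 + 10 days = February 5, 2028.
The date on which the replacement obligation becomes due: counting 15 business days from Saturday, February 5, 2028 (Feb 7, Feb 8, Feb 9, Feb 10, …, Feb 23, Feb 24, Feb 25, skipping weekends) reaches Friday, February 25, 2028.

February 25, 2028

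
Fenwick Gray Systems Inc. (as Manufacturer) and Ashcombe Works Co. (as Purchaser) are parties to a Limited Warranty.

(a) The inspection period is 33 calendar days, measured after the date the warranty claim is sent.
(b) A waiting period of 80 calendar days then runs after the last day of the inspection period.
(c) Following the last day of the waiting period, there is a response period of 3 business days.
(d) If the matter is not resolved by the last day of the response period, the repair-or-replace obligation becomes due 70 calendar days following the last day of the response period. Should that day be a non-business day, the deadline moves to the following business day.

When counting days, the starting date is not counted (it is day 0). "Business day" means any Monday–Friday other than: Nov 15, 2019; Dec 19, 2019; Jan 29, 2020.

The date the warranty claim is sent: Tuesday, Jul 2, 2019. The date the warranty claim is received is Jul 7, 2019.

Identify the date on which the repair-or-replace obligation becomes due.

Jan 6, 2020

The last day of the inspection period: Jul 2, 2019 + 33 days = Aug 4, 2019.
The last day of the waiting period: 80 calendar days after Aug 4, 2019 is Oct 23, 2019.
From Wednesday, Oct 23, 2019, 3 business days (Oct 24, Oct 25, Oct 28, skipping weekends) brings us to Monday, Oct 28, 2019, which is the last day of the response period.
The date on which the repair-or-replace obligation becomes due: Oct 28, 2019 + 70 days = Jan 6, 2020. Jan 6, 2020 is a Monday and is not a listed holiday, so no roll-forward applies.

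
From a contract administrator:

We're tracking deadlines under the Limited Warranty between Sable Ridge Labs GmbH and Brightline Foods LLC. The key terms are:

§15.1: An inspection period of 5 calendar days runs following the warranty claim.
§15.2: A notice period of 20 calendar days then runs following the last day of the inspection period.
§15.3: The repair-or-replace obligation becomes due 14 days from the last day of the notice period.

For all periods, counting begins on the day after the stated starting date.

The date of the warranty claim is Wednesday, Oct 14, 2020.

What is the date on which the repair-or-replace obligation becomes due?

The last day of the inspection period: Oct 14, 2020 + 5 days = Oct 19, 2020.
The last day of the notice period: 20 calendar days after Oct 19, 2020 is Nov 8, 2020.
The date on which the repair-or-replace obligation becomes due: Nov 8, 2020 + 14 days = Nov 22, 2020.

Nov 22, 2020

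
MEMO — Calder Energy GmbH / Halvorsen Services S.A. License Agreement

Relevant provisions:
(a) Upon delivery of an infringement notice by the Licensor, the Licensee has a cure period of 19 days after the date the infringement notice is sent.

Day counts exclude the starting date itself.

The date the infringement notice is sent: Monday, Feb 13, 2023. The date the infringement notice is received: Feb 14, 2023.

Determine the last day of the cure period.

Mar 4, 2023

The last day of the cure period: 19 calendar days after Feb 13, 2023 is Mar 4, 2023.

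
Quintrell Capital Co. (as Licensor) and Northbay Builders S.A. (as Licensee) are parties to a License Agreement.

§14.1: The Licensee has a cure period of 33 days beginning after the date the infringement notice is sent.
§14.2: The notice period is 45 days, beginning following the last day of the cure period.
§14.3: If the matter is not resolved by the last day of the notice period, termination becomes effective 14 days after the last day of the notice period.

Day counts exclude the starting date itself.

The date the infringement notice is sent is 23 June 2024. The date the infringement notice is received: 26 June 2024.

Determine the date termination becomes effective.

23 September 2024

The last day of the cure period: 23 June 2024 + 33 days = 26 July 2024.
Adding 45 calendar days to 26 July 2024 gives 9 September 2024, which is the last day of the notice period.
Adding 14 calendar days to 9 September 2024 gives 23 September 2024, which is the date termination becomes effective.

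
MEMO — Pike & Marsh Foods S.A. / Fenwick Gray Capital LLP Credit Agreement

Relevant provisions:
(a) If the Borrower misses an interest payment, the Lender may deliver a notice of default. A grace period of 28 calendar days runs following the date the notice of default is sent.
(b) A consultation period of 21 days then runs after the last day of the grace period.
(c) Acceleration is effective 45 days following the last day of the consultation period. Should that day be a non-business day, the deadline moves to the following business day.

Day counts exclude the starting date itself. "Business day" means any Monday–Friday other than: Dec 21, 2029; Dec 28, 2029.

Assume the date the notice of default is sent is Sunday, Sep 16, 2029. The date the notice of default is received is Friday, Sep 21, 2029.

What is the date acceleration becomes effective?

Dec 19, 2029

Adding 28 calendar days to Sep 16, 2029 gives Oct 14, 2029, which is the last day of the grace period.
The last day of the consultation period: 21 calendar days after Oct 14, 2029 is Nov 4, 2029.
The date acceleration becomes effective: Nov 4, 2029 + 45 days = Dec 19, 2029. Dec 19, 2029 is a Wednesday and is not a listed holiday, so no roll-forward applies.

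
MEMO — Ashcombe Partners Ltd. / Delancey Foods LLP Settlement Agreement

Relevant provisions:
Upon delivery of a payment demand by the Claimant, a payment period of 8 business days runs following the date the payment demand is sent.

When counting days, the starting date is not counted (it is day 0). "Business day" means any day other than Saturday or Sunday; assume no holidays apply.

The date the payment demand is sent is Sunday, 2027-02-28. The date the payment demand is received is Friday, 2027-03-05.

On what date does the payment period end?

2027-03-10

From Sunday, 2027-02-28, 8 business days (Mar 1, Mar 2, Mar 3, Mar 4, Mar 5, Mar 8, Mar 9, Mar 10, skipping weekends) brings us to Wednesday, 2027-03-10, which is the last day of the payment period.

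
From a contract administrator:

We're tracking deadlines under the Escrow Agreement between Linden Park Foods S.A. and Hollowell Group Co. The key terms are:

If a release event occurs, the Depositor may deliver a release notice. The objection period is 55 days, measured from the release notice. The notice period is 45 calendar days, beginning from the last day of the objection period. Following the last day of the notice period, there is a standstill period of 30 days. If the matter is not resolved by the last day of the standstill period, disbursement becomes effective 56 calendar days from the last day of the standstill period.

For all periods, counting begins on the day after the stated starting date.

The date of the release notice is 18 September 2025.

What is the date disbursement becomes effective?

23 March 2026

The last day of the objection period: 18 September 2025 + 55 days = 12 November 2025.
Adding 45 calendar days to 12 November 2025 gives 27 December 2025, which is the last day of the notice period.
Adding 30 calendar days to 27 December 2025 gives 26 January 2026, which is the last day of the standstill period.
Adding 56 calendar days to 26 January 2026 gives 23 March 2026, which is the date disbursement becomes effective.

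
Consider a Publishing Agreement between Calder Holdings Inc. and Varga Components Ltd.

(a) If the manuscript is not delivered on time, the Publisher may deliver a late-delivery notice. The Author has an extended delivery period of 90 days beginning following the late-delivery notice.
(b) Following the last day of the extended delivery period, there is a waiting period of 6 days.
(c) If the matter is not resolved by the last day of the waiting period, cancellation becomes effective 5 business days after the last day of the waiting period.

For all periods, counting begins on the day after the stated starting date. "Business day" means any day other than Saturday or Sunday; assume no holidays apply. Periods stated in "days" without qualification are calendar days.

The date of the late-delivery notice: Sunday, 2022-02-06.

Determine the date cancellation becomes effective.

2022-05-20

The last day of the extended delivery period: 90 calendar days after 2022-02-06 is 2022-05-07.
The last day of the waiting period: 2022-05-07 + 6 days = 2022-05-13.
The date cancellation becomes effective: counting 5 business days from Friday, 2022-05-13 (May 16, May 17, May 18, May 19, May 20, skipping weekends) reaches Friday, 2022-05-20.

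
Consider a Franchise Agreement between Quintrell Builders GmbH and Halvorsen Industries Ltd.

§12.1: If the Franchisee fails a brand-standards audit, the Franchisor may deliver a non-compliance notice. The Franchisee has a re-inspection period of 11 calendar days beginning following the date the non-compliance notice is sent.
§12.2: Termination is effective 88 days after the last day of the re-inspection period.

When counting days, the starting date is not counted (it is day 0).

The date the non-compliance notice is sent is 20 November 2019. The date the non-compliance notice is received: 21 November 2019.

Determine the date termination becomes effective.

27 February 2020

The last day of the re-inspection period: 20 November 2019 + 11 days = 1 December 2019.
The date termination becomes effective: 1 December 2019 + 88 days = 27 February 2020.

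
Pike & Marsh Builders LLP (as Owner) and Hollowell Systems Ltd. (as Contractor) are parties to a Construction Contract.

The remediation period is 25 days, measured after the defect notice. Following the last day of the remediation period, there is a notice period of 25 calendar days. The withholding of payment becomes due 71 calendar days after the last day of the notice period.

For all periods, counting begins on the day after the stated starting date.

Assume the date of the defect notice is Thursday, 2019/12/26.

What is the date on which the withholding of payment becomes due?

The last day of the remediation period: 25 calendar days after 2019/12/26 is 2020/01/20.
The last day of the notice period: 2020/01/20 + 25 days = 2020/02/14.
Adding 71 calendar days to 2020/02/14 gives 2020/04/25, which is the date on which the withholding of payment becomes due.

2020/04/25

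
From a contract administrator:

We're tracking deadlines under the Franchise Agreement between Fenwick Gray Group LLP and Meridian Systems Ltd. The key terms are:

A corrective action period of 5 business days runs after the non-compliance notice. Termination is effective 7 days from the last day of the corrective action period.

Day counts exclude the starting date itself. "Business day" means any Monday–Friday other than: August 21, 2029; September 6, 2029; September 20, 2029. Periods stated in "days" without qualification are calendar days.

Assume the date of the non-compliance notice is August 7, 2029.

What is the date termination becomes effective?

August 21, 2029

The last day of the corrective action period: counting 5 business days from Tuesday, August 7, 2029 (Aug 8, Aug 9, Aug 10, Aug 13, Aug 14, skipping weekends) reaches Tuesday, August 14, 2029.
Adding 7 calendar days to August 14, 2029 gives August 21, 2029, which is the date termination becomes effective.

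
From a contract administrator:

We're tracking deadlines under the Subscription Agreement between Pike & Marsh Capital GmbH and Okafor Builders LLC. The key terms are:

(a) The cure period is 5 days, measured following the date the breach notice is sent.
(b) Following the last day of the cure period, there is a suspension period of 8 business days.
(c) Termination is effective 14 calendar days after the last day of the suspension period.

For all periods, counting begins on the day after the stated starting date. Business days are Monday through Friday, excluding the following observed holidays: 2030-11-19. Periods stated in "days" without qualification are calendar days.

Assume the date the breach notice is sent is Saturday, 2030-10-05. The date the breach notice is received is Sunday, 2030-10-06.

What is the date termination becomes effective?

2030-11-05

Adding 5 calendar days to 2030-10-05 gives 2030-10-10, which is the last day of the cure period.
From Thursday, 2030-10-10, 8 business days (Oct 11, Oct 14, Oct 15, Oct 16, Oct 17, Oct 18, Oct 21, Oct 22, skipping weekends) brings us to Tuesday, 2030-10-22, which is the last day of the suspension period.
Adding 14 calendar days to 2030-10-22 gives 2030-11-05, which is the date termination becomes effective.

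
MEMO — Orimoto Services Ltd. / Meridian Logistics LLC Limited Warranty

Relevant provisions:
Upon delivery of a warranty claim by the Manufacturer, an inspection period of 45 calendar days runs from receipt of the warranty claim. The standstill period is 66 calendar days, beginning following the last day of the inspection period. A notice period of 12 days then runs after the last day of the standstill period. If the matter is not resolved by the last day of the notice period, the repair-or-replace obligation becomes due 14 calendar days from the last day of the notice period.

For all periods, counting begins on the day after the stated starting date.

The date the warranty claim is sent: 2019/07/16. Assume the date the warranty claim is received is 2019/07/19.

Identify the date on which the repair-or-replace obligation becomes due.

The last day of the inspection period: 45 calendar days after 2019/07/19 is 2019/09/02.
The last day of the standstill period: 66 calendar days after 2019/09/02 is 2019/11/07.
The last day of the notice period: 2019/11/07 + 12 days = 2019/11/19.
The date on which the repair-or-replace obligation becomes due: 2019/11/19 + 14 days = 2019/12/03.

2019/12/03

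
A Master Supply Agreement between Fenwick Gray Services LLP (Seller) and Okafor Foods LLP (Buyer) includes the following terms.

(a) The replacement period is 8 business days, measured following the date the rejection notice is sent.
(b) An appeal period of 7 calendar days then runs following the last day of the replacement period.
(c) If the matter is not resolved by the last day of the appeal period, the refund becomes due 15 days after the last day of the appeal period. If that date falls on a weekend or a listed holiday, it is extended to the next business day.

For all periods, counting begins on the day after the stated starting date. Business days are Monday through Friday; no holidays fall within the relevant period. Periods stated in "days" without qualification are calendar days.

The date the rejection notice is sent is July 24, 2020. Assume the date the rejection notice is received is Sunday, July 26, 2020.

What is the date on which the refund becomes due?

From Friday, July 24, 2020, 8 business days (Jul 27, Jul 28, Jul 29, Jul 30, Jul 31, Aug 3, Aug 4, Aug 5, skipping weekends) brings us to Wednesday, August 5, 2020, which is the last day of the replacement period.
Adding 7 calendar days to August 5, 2020 gives August 12, 2020, which is the last day of the appeal period.
The date on which the refund becomes due: August 12, 2020 + 15 days = August 27, 2020. August 27, 2020 is a Thursday, so no roll-forward applies.

August 27, 2020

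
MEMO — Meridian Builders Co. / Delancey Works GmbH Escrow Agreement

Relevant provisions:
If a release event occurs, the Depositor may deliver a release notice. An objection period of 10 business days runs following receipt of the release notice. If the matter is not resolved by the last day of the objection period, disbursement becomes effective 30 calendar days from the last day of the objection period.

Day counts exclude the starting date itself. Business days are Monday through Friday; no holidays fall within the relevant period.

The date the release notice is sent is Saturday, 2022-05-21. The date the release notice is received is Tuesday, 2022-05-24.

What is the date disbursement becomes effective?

2022-07-07

The last day of the objection period: 10 business days after Tuesday, 2022-05-24, skipping weekends — May 25, May 26, May 27, May 30, May 31, Jun 1, Jun 2, Jun 3, Jun 6, Jun 7 — lands on Tuesday, 2022-06-07.
Adding 30 calendar days to 2022-06-07 gives 2022-07-07, which is the date disbursement becomes effective.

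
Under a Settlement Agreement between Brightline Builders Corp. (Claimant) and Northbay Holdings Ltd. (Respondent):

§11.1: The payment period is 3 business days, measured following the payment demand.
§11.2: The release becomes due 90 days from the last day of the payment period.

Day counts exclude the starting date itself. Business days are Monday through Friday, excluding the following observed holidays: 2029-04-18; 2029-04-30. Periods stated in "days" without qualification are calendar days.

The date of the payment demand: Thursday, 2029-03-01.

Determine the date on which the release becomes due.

2029-06-04

The last day of the payment period: 3 business days after Thursday, 2029-03-01, skipping weekends — Mar 2, Mar 5, Mar 6 — lands on Tuesday, 2029-03-06.
The date on which the release becomes due: 90 calendar days after 2029-03-06 is 2029-06-04.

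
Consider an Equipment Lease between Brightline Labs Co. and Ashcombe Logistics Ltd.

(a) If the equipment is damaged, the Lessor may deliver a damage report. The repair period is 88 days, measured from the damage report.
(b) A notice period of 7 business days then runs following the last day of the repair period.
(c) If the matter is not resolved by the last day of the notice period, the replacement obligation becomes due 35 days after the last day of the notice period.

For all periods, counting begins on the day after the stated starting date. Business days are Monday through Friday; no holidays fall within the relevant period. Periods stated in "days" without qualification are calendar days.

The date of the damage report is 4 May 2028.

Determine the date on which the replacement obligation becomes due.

13 September 2028

The last day of the repair period: 4 May 2028 + 88 days = 31 July 2028.
The last day of the notice period: 7 business days after Monday, 31 July 2028, skipping weekends — Aug 1, Aug 2, Aug 3, Aug 4, Aug 7, Aug 8, Aug 9 — lands on Wednesday, 9 August 2028.
The date on which the replacement obligation becomes due: 35 calendar days after 9 August 2028 is 13 September 2028.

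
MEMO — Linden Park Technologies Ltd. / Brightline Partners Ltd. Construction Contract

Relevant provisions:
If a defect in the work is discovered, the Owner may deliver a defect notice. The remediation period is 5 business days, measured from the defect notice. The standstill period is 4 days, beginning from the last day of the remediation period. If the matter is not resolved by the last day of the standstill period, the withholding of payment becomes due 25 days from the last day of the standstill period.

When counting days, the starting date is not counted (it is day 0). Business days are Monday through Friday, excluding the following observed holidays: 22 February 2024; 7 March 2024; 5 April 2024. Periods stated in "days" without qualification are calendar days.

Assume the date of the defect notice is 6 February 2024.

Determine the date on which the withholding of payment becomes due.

13 March 2024

The last day of the remediation period: counting 5 business days from Tuesday, 6 February 2024 (Feb 7, Feb 8, Feb 9, Feb 12, Feb 13, skipping weekends) reaches Tuesday, 13 February 2024.
The last day of the standstill period: 4 calendar days after 13 February 2024 is 17 February 2024.
The date on which the withholding of payment becomes due: 17 February 2024 + 25 days = 13 March 2024.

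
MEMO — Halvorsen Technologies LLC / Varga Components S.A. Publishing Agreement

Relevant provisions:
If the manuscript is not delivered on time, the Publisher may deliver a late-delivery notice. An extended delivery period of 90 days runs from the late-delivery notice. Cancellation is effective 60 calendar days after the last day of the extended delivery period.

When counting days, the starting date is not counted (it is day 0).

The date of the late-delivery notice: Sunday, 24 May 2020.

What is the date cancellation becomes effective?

21 October 2020

Adding 90 calendar days to 24 May 2020 gives 22 August 2020, which is the last day of the extended delivery period.
Adding 60 calendar days to 22 August 2020 gives 21 October 2020, which is the date cancellation becomes effective.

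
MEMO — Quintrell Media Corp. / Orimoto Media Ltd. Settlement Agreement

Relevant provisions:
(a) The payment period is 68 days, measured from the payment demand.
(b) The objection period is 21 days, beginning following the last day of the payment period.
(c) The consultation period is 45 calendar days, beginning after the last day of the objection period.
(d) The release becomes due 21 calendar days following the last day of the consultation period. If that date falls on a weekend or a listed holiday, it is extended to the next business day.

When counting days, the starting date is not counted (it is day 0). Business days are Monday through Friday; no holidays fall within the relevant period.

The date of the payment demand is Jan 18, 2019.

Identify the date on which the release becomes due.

Jun 24, 2019

The last day of the payment period: 68 calendar days after Jan 18, 2019 is Mar 27, 2019.
Adding 21 calendar days to Mar 27, 2019 gives Apr 17, 2019, which is the last day of the objection period.
Adding 45 calendar days to Apr 17, 2019 gives Jun 1, 2019, which is the last day of the consultation period.
Adding 21 calendar days to Jun 1, 2019 gives Jun 22, 2019, which is the date on which the release becomes due. That falls on a Saturday, so it rolls to the next business day, Monday, Jun 24, 2019.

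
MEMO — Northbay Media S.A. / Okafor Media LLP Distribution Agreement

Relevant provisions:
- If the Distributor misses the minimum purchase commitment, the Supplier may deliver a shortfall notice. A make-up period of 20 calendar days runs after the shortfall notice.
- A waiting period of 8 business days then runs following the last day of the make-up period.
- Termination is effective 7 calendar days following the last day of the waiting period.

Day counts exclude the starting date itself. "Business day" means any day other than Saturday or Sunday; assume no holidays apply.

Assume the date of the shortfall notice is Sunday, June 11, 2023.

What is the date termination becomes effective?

The last day of the make-up period: 20 calendar days after June 11, 2023 is July 1, 2023.
The last day of the waiting period: counting 8 business days from Saturday, July 1, 2023 (Jul 3, Jul 4, Jul 5, Jul 6, Jul 7, Jul 10, Jul 11, Jul 12, skipping weekends) reaches Wednesday, July 12, 2023.
The date termination becomes effective: 7 calendar days after July 12, 2023 is July 19, 2023.

July 19, 2023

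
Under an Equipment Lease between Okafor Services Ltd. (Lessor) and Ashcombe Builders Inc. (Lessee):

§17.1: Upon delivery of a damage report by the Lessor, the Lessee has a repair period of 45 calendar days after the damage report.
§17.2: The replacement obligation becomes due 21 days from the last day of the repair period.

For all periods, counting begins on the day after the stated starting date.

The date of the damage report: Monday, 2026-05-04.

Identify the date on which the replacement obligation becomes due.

2026-07-09

The last day of the repair period: 2026-05-04 + 45 days = 2026-06-18.
The date on which the replacement obligation becomes due: 21 calendar days after 2026-06-18 is 2026-07-09.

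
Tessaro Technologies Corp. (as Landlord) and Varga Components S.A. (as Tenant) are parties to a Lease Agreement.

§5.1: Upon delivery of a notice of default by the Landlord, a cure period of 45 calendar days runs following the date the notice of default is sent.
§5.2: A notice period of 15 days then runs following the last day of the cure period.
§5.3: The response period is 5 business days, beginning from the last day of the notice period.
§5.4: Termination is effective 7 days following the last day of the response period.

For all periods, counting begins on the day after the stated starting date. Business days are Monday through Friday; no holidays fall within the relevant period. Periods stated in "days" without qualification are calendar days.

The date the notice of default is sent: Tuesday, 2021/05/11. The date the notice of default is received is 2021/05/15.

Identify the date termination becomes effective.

The last day of the cure period: 2021/05/11 + 45 days = 2021/06/25.
Adding 15 calendar days to 2021/06/25 gives 2021/07/10, which is the last day of the notice period.
The last day of the response period: 5 business days after Saturday, 2021/07/10, skipping weekends — Jul 12, Jul 13, Jul 14, Jul 15, Jul 16 — lands on Friday, 2021/07/16.
The date termination becomes effective: 2021/07/16 + 7 days = 2021/07/23.

2021/07/23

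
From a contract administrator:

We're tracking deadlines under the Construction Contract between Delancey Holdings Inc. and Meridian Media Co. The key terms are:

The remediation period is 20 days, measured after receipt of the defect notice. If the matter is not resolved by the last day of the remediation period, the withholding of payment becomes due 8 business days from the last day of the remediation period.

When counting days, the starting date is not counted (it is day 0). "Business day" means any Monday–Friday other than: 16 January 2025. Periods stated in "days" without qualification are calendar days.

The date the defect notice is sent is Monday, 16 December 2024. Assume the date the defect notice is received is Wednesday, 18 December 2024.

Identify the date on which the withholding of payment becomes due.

The last day of the remediation period: 20 calendar days after 18 December 2024 is 7 January 2025.
From Tuesday, 7 January 2025, 8 business days (Jan 8, Jan 9, Jan 10, Jan 13, Jan 14, Jan 15, Jan 17, Jan 20, skipping weekends and the listed holiday on Jan 16) brings us to Monday, 20 January 2025, which is the date on which the withholding of payment becomes due.

20 January 2025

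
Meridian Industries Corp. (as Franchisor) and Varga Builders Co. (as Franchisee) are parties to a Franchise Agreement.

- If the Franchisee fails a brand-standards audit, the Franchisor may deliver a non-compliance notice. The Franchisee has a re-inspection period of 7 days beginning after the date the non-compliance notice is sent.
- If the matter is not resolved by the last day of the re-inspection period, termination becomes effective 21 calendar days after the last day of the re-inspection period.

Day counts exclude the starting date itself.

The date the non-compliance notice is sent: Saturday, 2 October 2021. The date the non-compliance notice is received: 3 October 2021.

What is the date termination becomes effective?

The last day of the re-inspection period: 7 calendar days after 2 October 2021 is 9 October 2021.
The date termination becomes effective: 9 October 2021 + 21 days = 30 October 2021.

30 October 2021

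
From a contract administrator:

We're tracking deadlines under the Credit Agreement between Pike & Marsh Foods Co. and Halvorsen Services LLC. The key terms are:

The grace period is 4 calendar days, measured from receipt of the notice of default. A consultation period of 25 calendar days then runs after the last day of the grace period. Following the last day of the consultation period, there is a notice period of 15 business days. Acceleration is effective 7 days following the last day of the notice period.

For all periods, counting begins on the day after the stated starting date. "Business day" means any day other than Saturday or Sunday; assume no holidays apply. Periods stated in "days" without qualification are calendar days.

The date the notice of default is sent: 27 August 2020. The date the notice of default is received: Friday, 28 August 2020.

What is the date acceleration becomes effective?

23 October 2020

The last day of the grace period: 4 calendar days after 28 August 2020 is 1 September 2020.
The last day of the consultation period: 25 calendar days after 1 September 2020 is 26 September 2020.
The last day of the notice period: 15 business days after Saturday, 26 September 2020, skipping weekends — Sep 28, Sep 29, Sep 30, Oct 1, …, Oct 14, Oct 15, Oct 16 — lands on Friday, 16 October 2020.
The date acceleration becomes effective: 16 October 2020 + 7 days = 23 October 2020.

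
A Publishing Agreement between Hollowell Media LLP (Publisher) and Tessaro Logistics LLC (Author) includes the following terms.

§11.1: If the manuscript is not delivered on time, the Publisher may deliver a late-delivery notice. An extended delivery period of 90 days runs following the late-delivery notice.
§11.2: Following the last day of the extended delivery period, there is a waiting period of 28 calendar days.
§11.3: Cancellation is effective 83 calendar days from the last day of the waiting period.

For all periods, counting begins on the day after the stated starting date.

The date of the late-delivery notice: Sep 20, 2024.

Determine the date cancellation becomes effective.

The last day of the extended delivery period: 90 calendar days after Sep 20, 2024 is Dec 19, 2024.
Adding 28 calendar days to Dec 19, 2024 gives Jan 16, 2025, which is the last day of the waiting period.
The date cancellation becomes effective: Jan 16, 2025 + 83 days = Apr 9, 2025.

Apr 9, 2025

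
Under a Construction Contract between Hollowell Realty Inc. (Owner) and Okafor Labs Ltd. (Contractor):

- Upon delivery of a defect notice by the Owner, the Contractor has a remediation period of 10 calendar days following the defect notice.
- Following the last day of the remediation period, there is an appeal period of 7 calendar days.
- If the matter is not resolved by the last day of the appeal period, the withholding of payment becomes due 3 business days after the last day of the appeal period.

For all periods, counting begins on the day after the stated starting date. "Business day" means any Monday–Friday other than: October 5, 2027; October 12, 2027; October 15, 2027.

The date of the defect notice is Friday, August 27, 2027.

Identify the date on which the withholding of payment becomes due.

The last day of the remediation period: 10 calendar days after August 27, 2027 is September 6, 2027.
Adding 7 calendar days to September 6, 2027 gives September 13, 2027, which is the last day of the appeal period.
The date on which the withholding of payment becomes due: 3 business days after Monday, September 13, 2027, skipping weekends — Sep 14, Sep 15, Sep 16 — lands on Thursday, September 16, 2027.

September 16, 2027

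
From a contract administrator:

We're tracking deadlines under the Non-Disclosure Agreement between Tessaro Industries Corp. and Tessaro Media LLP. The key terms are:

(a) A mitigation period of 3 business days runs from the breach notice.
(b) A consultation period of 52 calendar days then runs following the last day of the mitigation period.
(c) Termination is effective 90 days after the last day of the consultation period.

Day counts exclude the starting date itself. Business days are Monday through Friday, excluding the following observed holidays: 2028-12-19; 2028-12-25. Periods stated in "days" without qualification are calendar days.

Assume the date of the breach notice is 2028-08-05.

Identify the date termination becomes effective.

2028-12-29

The last day of the mitigation period: counting 3 business days from Saturday, 2028-08-05 (Aug 7, Aug 8, Aug 9, skipping weekends) reaches Wednesday, 2028-08-09.
Adding 52 calendar days to 2028-08-09 gives 2028-09-30, which is the last day of the consultation period.
The date termination becomes effective: 90 calendar days after 2028-09-30 is 2028-12-29.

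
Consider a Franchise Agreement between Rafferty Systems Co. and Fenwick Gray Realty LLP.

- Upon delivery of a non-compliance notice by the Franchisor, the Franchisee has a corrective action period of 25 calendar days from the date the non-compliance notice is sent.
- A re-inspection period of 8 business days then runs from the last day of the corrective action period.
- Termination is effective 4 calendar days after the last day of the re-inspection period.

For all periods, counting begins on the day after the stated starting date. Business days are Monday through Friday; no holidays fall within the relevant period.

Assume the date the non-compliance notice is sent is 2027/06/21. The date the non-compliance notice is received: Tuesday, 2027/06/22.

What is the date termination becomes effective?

Adding 25 calendar days to 2027/06/21 gives 2027/07/16, which is the last day of the corrective action period.
The last day of the re-inspection period: 8 business days after Friday, 2027/07/16, skipping weekends — Jul 19, Jul 20, Jul 21, Jul 22, Jul 23, Jul 26, Jul 27, Jul 28 — lands on Wednesday, 2027/07/28.
The date termination becomes effective: 4 calendar days after 2027/07/28 is 2027/08/01.

2027/08/01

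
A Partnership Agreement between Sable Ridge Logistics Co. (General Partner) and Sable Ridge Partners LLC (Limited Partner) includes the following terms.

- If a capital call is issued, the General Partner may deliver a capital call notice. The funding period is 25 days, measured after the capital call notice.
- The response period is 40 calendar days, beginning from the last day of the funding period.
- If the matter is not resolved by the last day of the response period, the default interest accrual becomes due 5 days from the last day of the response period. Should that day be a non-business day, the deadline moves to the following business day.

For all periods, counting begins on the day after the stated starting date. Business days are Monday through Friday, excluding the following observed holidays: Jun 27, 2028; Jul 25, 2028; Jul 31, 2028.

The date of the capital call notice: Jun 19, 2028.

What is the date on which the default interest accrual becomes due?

Adding 25 calendar days to Jun 19, 2028 gives Jul 14, 2028, which is the last day of the funding period.
Adding 40 calendar days to Jul 14, 2028 gives Aug 23, 2028, which is the last day of the response period.
The date on which the default interest accrual becomes due: Aug 23, 2028 + 5 days = Aug 28, 2028. Aug 28, 2028 is a Monday and is not a listed holiday, so no roll-forward applies.

Aug 28, 2028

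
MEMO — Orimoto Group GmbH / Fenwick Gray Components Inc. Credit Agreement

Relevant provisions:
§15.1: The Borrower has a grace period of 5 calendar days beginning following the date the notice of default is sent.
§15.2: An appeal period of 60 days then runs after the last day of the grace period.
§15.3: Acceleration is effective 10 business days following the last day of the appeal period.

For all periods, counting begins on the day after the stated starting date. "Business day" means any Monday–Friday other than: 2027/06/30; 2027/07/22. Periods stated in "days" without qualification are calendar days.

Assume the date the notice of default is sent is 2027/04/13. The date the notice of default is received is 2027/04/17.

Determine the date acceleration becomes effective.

The last day of the grace period: 5 calendar days after 2027/04/13 is 2027/04/18.
The last day of the appeal period: 60 calendar days after 2027/04/18 is 2027/06/17.
The date acceleration becomes effective: 10 business days after Thursday, 2027/06/17, skipping weekends and the listed holiday on Jun 30 — Jun 18, Jun 21, Jun 22, Jun 23, Jun 24, Jun 25, Jun 28, Jun 29, Jul 1, Jul 2 — lands on Friday, 2027/07/02.

2027/07/02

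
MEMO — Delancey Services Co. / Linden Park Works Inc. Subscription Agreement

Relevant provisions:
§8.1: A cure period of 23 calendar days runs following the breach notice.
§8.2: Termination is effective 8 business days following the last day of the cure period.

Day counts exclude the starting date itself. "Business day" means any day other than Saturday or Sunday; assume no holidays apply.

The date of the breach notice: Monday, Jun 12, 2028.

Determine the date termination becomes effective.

Jul 17, 2028

The last day of the cure period: 23 calendar days after Jun 12, 2028 is Jul 5, 2028.
The date termination becomes effective: 8 business days after Wednesday, Jul 5, 2028, skipping weekends — Jul 6, Jul 7, Jul 10, Jul 11, Jul 12, Jul 13, Jul 14, Jul 17 — lands on Monday, Jul 17, 2028.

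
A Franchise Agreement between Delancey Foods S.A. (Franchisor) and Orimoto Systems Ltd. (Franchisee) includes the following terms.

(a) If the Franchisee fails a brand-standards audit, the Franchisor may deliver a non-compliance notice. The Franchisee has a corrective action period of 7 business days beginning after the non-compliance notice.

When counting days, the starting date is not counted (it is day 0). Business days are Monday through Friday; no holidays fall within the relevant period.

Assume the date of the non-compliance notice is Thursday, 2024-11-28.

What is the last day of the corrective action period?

The last day of the corrective action period: counting 7 business days from Thursday, 2024-11-28 (Nov 29, Dec 2, Dec 3, Dec 4, Dec 5, Dec 6, Dec 9, skipping weekends) reaches Monday, 2024-12-09.

2024-12-09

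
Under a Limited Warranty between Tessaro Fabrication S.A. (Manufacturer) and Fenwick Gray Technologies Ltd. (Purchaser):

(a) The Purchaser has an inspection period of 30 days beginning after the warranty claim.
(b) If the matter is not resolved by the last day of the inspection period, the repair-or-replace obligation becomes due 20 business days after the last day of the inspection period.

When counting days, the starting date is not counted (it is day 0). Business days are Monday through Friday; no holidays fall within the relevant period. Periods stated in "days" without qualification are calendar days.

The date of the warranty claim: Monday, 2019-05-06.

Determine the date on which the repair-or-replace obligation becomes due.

Adding 30 calendar days to 2019-05-06 gives 2019-06-05, which is the last day of the inspection period.
From Wednesday, 2019-06-05, 20 business days (Jun 6, Jun 7, Jun 10, Jun 11, …, Jul 1, Jul 2, Jul 3, skipping weekends) brings us to Wednesday, 2019-07-03, which is the date on which the repair-or-replace obligation becomes due.

2019-07-03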